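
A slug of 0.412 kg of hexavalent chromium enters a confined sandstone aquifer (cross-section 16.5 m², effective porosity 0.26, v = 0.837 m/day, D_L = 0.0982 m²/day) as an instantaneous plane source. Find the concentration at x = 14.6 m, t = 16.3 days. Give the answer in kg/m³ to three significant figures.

For an instantaneous plane source, C(x,t) = M/(n_e·A·√(4πDt)) · exp(−(x−vt)²/(4Dt)), with n_e·A the pore (flow) area.
Plume center vt = 0.837 × 16.3 = 13.6431 m, so the well at 14.6 m is 0.9569 m downgradient of the peak.
√(4πDt) = 4.485 m, giving peak height M/(n_e·A·√(4πDt)) = 0.412/(0.26 × 16.5 × 4.485) = 0.02141 kg/m³.
(x−vt)²/(4Dt) = (0.9569)²/(4 × 0.0982 × 16.3) = 0.1430; exp(−0.1430) = 0.8668.
C = 0.02141 × 0.8668 = 0.0186 kg/m³.

0.0186 kg/m³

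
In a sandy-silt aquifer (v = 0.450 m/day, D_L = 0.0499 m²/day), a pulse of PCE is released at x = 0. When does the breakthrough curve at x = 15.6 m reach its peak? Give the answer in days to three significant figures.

34.4 days

For the 1D instantaneous-source solution, setting ∂C/∂t = 0 at fixed x gives v²t² + 2Dt − x² = 0, so t = (√(D² + v²x²) − D)/v².
√(D² + v²x²) = √(0.0499² + 0.450² × 15.6²) = 7.020; v² = 0.2025.
t = (7.020 − 0.0499)/0.2025 = 34.4 days (vs. the pure-advection estimate x/v = 34.7 d).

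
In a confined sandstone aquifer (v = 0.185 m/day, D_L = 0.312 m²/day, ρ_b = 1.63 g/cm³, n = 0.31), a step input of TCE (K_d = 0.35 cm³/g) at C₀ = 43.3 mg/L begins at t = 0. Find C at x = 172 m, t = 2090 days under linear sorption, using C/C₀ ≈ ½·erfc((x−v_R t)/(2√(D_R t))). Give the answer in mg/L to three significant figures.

Retardation factor R = 1 + ρ_b·K_d/n = 1 + 1.63 × 0.35/0.31 = 2.840.
Sorption retards both mechanisms: v_R = v/R = 0.06514 m/day, D_R = D/R = 0.1099 m²/day.
v_R·t = 0.06514 × 2090 = 136.1426 m; 2√(D_R t) = 30.31 m; argument = (172 − 136.1426)/30.31 = 1.183.
C = C₀ × ½·erfc(1.183) = 43.3 × 0.04716 = 2.04 mg/L.

2.04 mg/L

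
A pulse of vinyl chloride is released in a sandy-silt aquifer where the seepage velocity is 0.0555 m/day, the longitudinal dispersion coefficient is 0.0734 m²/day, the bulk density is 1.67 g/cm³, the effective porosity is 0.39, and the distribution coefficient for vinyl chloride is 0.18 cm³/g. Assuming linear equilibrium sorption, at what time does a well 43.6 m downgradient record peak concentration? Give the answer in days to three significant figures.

1350 days

Retardation factor R = 1 + ρ_b·K_d/n = 1 + 1.67 × 0.18/0.39 = 1.771.
Sorption retards both mechanisms: v_R = v/R = 0.03134 m/day, D_R = D/R = 0.04145 m²/day.
Peak time from v_R²t² + 2D_R t − x² = 0: t = (√(D_R² + v_R²x²) − D_R)/v_R².
√(D_R² + v_R²x²) = √(0.04145² + 0.03134² × 43.6²) = 1.367; v_R² = 0.0009822.
t = (1.367 − 0.04145)/0.0009822 = 1350 days.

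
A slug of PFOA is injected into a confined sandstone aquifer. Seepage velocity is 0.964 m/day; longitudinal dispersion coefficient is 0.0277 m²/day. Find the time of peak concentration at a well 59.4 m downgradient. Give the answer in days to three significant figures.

61.6 days

For the 1D instantaneous-source solution, setting ∂C/∂t = 0 at fixed x gives v²t² + 2Dt − x² = 0, so t = (√(D² + v²x²) − D)/v².
√(D² + v²x²) = √(0.0277² + 0.964² × 59.4²) = 57.26; v² = 0.929296.
t = (57.26 − 0.0277)/0.929296 = 61.6 days (vs. the pure-advection estimate x/v = 61.6 d).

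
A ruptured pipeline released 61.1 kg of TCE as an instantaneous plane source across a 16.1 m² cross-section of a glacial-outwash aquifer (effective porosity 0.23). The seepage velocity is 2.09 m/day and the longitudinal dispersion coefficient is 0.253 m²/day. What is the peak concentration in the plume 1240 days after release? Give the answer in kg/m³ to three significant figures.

0.263 kg/m³

The peak of an instantaneous 1D plume sits at x = vt; there the Gaussian factor is 1 and C_max = M/(n_e·A·√(4πDt)), where n_e·A is the pore area the mass is dissolved in.
√(4πDt) = √(4π × 0.253 × 1240) = 62.79 m, so C_max = 61.1/(0.23 × 16.1 × 62.79) = 0.263 kg/m³.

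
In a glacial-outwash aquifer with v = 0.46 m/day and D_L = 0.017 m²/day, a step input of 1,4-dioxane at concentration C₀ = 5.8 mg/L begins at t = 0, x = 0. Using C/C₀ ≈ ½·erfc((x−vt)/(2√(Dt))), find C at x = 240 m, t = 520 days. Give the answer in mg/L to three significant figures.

2.46 mg/L

For a continuous step input, C/C₀ ≈ ½·erfc((x−vt)/(2√(Dt))).
vt = 0.46 × 520 = 239.2 m and 2√(Dt) = 2√(0.017 × 520) = 5.946 m.
Argument (x−vt)/(2√(Dt)) = (240 − 239.2)/5.946 = 0.1345; ½·erfc(0.1345) = 0.4246.
C = 5.8 × 0.4246 = 2.46 mg/L.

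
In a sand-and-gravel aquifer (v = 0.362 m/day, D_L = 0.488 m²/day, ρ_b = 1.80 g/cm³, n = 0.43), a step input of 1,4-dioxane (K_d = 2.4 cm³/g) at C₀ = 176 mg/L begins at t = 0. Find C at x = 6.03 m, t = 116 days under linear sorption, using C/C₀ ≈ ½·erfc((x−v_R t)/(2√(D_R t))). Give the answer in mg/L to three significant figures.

42.8 mg/L

Retardation factor R = 1 + ρ_b·K_d/n = 1 + 1.80 × 2.4/0.43 = 11.05.
Sorption retards both mechanisms: v_R = v/R = 0.03276 m/day, D_R = D/R = 0.04416 m²/day.
v_R·t = 0.03276 × 116 = 3.80016 m; 2√(D_R t) = 4.527 m; argument = (6.03 − 3.80016)/4.527 = 0.4926.
C = C₀ × ½·erfc(0.4926) = 176 × 0.2430 = 42.8 mg/L.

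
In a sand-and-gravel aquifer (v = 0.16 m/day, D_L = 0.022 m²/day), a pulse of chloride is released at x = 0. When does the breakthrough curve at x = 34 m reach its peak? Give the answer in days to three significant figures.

212 days

For the 1D instantaneous-source solution, setting ∂C/∂t = 0 at fixed x gives v²t² + 2Dt − x² = 0, so t = (√(D² + v²x²) − D)/v².
√(D² + v²x²) = √(0.022² + 0.16² × 34²) = 5.440; v² = 0.0256.
t = (5.440 − 0.022)/0.0256 = 212 days (vs. the pure-advection estimate x/v = 212 d).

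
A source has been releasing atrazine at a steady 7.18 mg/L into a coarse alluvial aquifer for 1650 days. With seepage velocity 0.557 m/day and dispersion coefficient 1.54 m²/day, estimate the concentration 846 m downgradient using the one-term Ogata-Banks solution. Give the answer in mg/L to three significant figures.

For a continuous step input, C/C₀ ≈ ½·erfc((x−vt)/(2√(Dt))).
vt = 0.557 × 1650 = 919.05 m and 2√(Dt) = 2√(1.54 × 1650) = 100.8 m.
Argument (x−vt)/(2√(Dt)) = (846 − 919.05)/100.8 = -0.7247; ½·erfc(-0.7247) = 0.8473.
C = 7.18 × 0.8473 = 6.08 mg/L.

6.08 mg/L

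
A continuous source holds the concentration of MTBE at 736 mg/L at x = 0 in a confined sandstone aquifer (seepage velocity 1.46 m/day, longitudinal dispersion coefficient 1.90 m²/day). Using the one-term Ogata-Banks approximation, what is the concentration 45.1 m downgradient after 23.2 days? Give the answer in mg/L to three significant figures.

85.3 mg/L

For a continuous step input, C/C₀ ≈ ½·erfc((x−vt)/(2√(Dt))).
vt = 1.46 × 23.2 = 33.872 m and 2√(Dt) = 2√(1.90 × 23.2) = 13.28 m.
Argument (x−vt)/(2√(Dt)) = (45.1 − 33.872)/13.28 = 0.8455; ½·erfc(0.8455) = 0.1159.
C = 736 × 0.1159 = 85.3 mg/L.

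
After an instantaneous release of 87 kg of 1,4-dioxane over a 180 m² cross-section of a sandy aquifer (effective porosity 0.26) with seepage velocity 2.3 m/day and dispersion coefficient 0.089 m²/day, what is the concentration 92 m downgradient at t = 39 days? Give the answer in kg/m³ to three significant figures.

0.192 kg/m³

For an instantaneous plane source, C(x,t) = M/(n_e·A·√(4πDt)) · exp(−(x−vt)²/(4Dt)), with n_e·A the pore (flow) area.
Plume center vt = 2.3 × 39 = 89.7 m, so the well at 92 m is 2.3 m downgradient of the peak.
√(4πDt) = 6.604 m, giving peak height M/(n_e·A·√(4πDt)) = 87/(0.26 × 180 × 6.604) = 0.2815 kg/m³.
(x−vt)²/(4Dt) = (2.3)²/(4 × 0.089 × 39) = 0.3810; exp(−0.3810) = 0.6832.
C = 0.2815 × 0.6832 = 0.192 kg/m³.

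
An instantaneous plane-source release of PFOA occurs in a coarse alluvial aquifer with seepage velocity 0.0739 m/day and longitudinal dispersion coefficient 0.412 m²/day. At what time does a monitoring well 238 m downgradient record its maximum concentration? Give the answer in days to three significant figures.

3150 days

For the 1D instantaneous-source solution, setting ∂C/∂t = 0 at fixed x gives v²t² + 2Dt − x² = 0, so t = (√(D² + v²x²) − D)/v².
√(D² + v²x²) = √(0.412² + 0.0739² × 238²) = 17.59; v² = 0.00546121.
t = (17.59 − 0.412)/0.00546121 = 3150 days (vs. the pure-advection estimate x/v = 3220 d).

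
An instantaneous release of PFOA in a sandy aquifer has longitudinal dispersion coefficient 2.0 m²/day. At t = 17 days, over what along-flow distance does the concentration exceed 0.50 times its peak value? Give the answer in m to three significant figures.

The plume is Gaussian with σ = √(2Dt) = √(2 × 2.0 × 17) = 8.246 m.
C/C_peak = exp(−Δx²/(2σ²)) = 0.50 ⇒ Δx = σ·√(−2 ln 0.50) = 8.246 × 1.177 = 9.706 m.
Width = 2Δx = 19.4 m.

19.4 m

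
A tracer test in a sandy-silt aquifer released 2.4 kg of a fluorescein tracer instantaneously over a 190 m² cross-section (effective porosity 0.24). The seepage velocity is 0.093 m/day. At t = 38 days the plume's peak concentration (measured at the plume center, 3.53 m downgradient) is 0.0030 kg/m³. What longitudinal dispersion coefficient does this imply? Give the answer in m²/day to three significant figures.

At the plume center C_max = M/(n_e·A·√(4πDt)), so D = M²/(4πt·(n_e·A·C_max)²).
n_e·A·C_max = 0.24 × 190 × 0.0030 = 0.1368 kg/m.
D = 2.4²/(4π × 38 × 0.1368²) = 0.645 m²/day.

0.645 m²/day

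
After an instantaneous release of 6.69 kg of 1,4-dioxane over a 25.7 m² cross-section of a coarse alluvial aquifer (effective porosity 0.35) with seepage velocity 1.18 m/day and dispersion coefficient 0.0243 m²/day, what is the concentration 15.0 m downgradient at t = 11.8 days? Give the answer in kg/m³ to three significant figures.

For an instantaneous plane source, C(x,t) = M/(n_e·A·√(4πDt)) · exp(−(x−vt)²/(4Dt)), with n_e·A the pore (flow) area.
Plume center vt = 1.18 × 11.8 = 13.924 m, so the well at 15.0 m is 1.076 m downgradient of the peak.
√(4πDt) = 1.898 m, giving peak height M/(n_e·A·√(4πDt)) = 6.69/(0.35 × 25.7 × 1.898) = 0.3919 kg/m³.
(x−vt)²/(4Dt) = (1.076)²/(4 × 0.0243 × 11.8) = 1.009; exp(−1.009) = 0.3646.
C = 0.3919 × 0.3646 = 0.143 kg/m³.

0.143 kg/m³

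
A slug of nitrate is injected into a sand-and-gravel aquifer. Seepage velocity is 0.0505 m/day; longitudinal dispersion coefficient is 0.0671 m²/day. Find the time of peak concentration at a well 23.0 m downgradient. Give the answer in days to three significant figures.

430 days

For the 1D instantaneous-source solution, setting ∂C/∂t = 0 at fixed x gives v²t² + 2Dt − x² = 0, so t = (√(D² + v²x²) − D)/v².
√(D² + v²x²) = √(0.0671² + 0.0505² × 23.0²) = 1.163; v² = 0.00255025.
t = (1.163 − 0.0671)/0.00255025 = 430 days (vs. the pure-advection estimate x/v = 455 d).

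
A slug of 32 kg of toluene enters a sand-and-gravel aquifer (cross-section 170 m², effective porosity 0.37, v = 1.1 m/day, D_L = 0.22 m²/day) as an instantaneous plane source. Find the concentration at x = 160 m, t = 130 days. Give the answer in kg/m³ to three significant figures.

For an instantaneous plane source, C(x,t) = M/(n_e·A·√(4πDt)) · exp(−(x−vt)²/(4Dt)), with n_e·A the pore (flow) area.
Plume center vt = 1.1 × 130 = 143 m, so the well at 160 m is 17 m downgradient of the peak.
√(4πDt) = 18.96 m, giving peak height M/(n_e·A·√(4πDt)) = 32/(0.37 × 170 × 18.96) = 0.02683 kg/m³.
(x−vt)²/(4Dt) = (17)²/(4 × 0.22 × 130) = 2.526; exp(−2.526) = 0.07998.
C = 0.02683 × 0.07998 = 0.00215 kg/m³.

0.00215 kg/m³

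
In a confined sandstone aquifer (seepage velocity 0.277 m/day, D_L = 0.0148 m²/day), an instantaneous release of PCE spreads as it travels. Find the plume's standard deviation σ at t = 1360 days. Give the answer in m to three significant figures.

6.34 m

Dispersive spreading gives a Gaussian with σ² = 2Dt; advection only shifts the center.
σ = √(2 × 0.0148 × 1360) = 6.34 m.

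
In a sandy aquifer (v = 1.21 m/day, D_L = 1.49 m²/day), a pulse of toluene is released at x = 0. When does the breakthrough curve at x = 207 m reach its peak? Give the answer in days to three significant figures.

170 days

For the 1D instantaneous-source solution, setting ∂C/∂t = 0 at fixed x gives v²t² + 2Dt − x² = 0, so t = (√(D² + v²x²) − D)/v².
√(D² + v²x²) = √(1.49² + 1.21² × 207²) = 250.5; v² = 1.4641.
t = (250.5 − 1.49)/1.4641 = 170 days (vs. the pure-advection estimate x/v = 171 d).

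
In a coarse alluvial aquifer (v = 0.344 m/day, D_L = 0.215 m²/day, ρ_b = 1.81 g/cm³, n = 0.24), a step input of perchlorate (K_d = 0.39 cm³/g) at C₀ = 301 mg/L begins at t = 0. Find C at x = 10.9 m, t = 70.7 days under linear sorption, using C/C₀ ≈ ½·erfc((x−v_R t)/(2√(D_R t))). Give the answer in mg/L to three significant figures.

Retardation factor R = 1 + ρ_b·K_d/n = 1 + 1.81 × 0.39/0.24 = 3.941.
Sorption retards both mechanisms: v_R = v/R = 0.08729 m/day, D_R = D/R = 0.05455 m²/day.
v_R·t = 0.08729 × 70.7 = 6.171403 m; 2√(D_R t) = 3.928 m; argument = (10.9 − 6.171403)/3.928 = 1.204.
C = C₀ × ½·erfc(1.204) = 301 × 0.04431 = 13.3 mg/L.

13.3 mg/L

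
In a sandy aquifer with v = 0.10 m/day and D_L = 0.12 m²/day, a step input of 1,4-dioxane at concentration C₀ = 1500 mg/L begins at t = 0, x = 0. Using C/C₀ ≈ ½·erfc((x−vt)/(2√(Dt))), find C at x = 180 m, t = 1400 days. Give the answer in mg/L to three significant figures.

21.8 mg/L

For a continuous step input, C/C₀ ≈ ½·erfc((x−vt)/(2√(Dt))).
vt = 0.10 × 1400 = 140 m and 2√(Dt) = 2√(0.12 × 1400) = 25.92 m.
Argument (x−vt)/(2√(Dt)) = (180 − 140)/25.92 = 1.543; ½·erfc(1.543) = 0.01455.
C = 1500 × 0.01455 = 21.8 mg/L.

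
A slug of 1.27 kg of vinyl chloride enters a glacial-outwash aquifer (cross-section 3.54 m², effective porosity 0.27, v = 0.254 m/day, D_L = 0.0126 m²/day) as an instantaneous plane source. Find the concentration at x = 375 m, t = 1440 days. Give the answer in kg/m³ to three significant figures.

For an instantaneous plane source, C(x,t) = M/(n_e·A·√(4πDt)) · exp(−(x−vt)²/(4Dt)), with n_e·A the pore (flow) area.
Plume center vt = 0.254 × 1440 = 365.76 m, so the well at 375 m is 9.24 m downgradient of the peak.
√(4πDt) = 15.10 m, giving peak height M/(n_e·A·√(4πDt)) = 1.27/(0.27 × 3.54 × 15.10) = 0.08800 kg/m³.
(x−vt)²/(4Dt) = (9.24)²/(4 × 0.0126 × 1440) = 1.176; exp(−1.176) = 0.3085.
C = 0.08800 × 0.3085 = 0.0271 kg/m³.

0.0271 kg/m³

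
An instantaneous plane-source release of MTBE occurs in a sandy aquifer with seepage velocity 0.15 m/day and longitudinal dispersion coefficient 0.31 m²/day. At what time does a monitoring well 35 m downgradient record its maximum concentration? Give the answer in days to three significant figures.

For the 1D instantaneous-source solution, setting ∂C/∂t = 0 at fixed x gives v²t² + 2Dt − x² = 0, so t = (√(D² + v²x²) − D)/v².
√(D² + v²x²) = √(0.31² + 0.15² × 35²) = 5.259; v² = 0.0225.
t = (5.259 − 0.31)/0.0225 = 220 days (vs. the pure-advection estimate x/v = 233 d).

220 days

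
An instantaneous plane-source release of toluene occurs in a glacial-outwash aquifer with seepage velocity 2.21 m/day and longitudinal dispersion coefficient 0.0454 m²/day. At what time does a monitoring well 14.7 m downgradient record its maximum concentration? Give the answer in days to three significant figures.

6.64 days

For the 1D instantaneous-source solution, setting ∂C/∂t = 0 at fixed x gives v²t² + 2Dt − x² = 0, so t = (√(D² + v²x²) − D)/v².
√(D² + v²x²) = √(0.0454² + 2.21² × 14.7²) = 32.49; v² = 4.8841.
t = (32.49 − 0.0454)/4.8841 = 6.64 days (vs. the pure-advection estimate x/v = 6.65 d).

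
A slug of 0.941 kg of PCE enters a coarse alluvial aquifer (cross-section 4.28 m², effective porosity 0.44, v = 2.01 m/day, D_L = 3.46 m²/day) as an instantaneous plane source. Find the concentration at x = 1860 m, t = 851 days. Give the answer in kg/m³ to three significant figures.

For an instantaneous plane source, C(x,t) = M/(n_e·A·√(4πDt)) · exp(−(x−vt)²/(4Dt)), with n_e·A the pore (flow) area.
Plume center vt = 2.01 × 851 = 1710.51 m, so the well at 1860 m is 149.49 m downgradient of the peak.
√(4πDt) = 192.4 m, giving peak height M/(n_e·A·√(4πDt)) = 0.941/(0.44 × 4.28 × 192.4) = 0.002597 kg/m³.
(x−vt)²/(4Dt) = (149.49)²/(4 × 3.46 × 851) = 1.897; exp(−1.897) = 0.1500.
C = 0.002597 × 0.1500 = 0.000390 kg/m³.

0.000390 kg/m³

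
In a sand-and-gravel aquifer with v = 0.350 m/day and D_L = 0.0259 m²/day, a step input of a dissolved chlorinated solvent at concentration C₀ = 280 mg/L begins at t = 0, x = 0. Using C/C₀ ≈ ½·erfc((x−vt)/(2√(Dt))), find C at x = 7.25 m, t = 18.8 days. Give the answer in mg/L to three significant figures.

For a continuous step input, C/C₀ ≈ ½·erfc((x−vt)/(2√(Dt))).
vt = 0.350 × 18.8 = 6.58 m and 2√(Dt) = 2√(0.0259 × 18.8) = 1.396 m.
Argument (x−vt)/(2√(Dt)) = (7.25 − 6.58)/1.396 = 0.4799; ½·erfc(0.4799) = 0.2487.
C = 280 × 0.2487 = 69.6 mg/L.

69.6 mg/L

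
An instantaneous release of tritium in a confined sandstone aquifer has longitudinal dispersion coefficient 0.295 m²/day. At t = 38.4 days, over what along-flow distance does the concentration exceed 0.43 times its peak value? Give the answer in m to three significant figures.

12.4 m

The plume is Gaussian with σ = √(2Dt) = √(2 × 0.295 × 38.4) = 4.760 m.
C/C_peak = exp(−Δx²/(2σ²)) = 0.43 ⇒ Δx = σ·√(−2 ln 0.43) = 4.760 × 1.299 = 6.183 m.
Width = 2Δx = 12.4 m.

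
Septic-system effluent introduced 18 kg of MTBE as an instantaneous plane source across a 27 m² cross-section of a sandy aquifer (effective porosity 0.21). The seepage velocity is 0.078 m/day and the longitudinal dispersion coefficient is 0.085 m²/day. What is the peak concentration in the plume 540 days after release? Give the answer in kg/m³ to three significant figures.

The peak of an instantaneous 1D plume sits at x = vt; there the Gaussian factor is 1 and C_max = M/(n_e·A·√(4πDt)), where n_e·A is the pore area the mass is dissolved in.
√(4πDt) = √(4π × 0.085 × 540) = 24.02 m, so C_max = 18/(0.21 × 27 × 24.02) = 0.132 kg/m³.

0.132 kg/m³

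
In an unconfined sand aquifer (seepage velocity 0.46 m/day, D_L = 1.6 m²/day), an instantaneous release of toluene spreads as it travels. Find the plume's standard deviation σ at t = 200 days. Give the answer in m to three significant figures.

25.3 m

Dispersive spreading gives a Gaussian with σ² = 2Dt; advection only shifts the center.
σ = √(2 × 1.6 × 200) = 25.3 m.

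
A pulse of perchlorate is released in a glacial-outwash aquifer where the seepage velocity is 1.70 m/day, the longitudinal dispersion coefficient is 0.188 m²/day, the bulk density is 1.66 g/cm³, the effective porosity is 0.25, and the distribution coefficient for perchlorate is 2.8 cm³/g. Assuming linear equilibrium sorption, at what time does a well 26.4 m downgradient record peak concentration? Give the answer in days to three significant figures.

Retardation factor R = 1 + ρ_b·K_d/n = 1 + 1.66 × 2.8/0.25 = 19.59.
Sorption retards both mechanisms: v_R = v/R = 0.08678 m/day, D_R = D/R = 0.009597 m²/day.
Peak time from v_R²t² + 2D_R t − x² = 0: t = (√(D_R² + v_R²x²) − D_R)/v_R².
√(D_R² + v_R²x²) = √(0.009597² + 0.08678² × 26.4²) = 2.291; v_R² = 0.007531.
t = (2.291 − 0.009597)/0.007531 = 303 days.

303 days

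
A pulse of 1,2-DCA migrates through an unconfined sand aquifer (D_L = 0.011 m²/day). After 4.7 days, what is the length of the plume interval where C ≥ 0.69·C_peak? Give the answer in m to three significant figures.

The plume is Gaussian with σ = √(2Dt) = √(2 × 0.011 × 4.7) = 0.3216 m.
C/C_peak = exp(−Δx²/(2σ²)) = 0.69 ⇒ Δx = σ·√(−2 ln 0.69) = 0.3216 × 0.8615 = 0.2771 m.
Width = 2Δx = 0.554 m.

0.554 m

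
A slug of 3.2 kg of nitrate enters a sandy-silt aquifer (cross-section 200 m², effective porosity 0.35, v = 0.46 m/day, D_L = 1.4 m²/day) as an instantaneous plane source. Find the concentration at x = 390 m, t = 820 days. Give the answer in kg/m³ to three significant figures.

For an instantaneous plane source, C(x,t) = M/(n_e·A·√(4πDt)) · exp(−(x−vt)²/(4Dt)), with n_e·A the pore (flow) area.
Plume center vt = 0.46 × 820 = 377.2 m, so the well at 390 m is 12.8 m downgradient of the peak.
√(4πDt) = 120.1 m, giving peak height M/(n_e·A·√(4πDt)) = 3.2/(0.35 × 200 × 120.1) = 0.0003806 kg/m³.
(x−vt)²/(4Dt) = (12.8)²/(4 × 1.4 × 820) = 0.03568; exp(−0.03568) = 0.9649.
C = 0.0003806 × 0.9649 = 0.000367 kg/m³.

0.000367 kg/m³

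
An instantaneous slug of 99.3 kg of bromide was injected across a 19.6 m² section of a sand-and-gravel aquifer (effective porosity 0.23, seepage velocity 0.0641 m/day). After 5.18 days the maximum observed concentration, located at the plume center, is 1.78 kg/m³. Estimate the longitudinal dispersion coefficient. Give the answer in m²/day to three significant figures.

2.35 m²/day

At the plume center C_max = M/(n_e·A·√(4πDt)), so D = M²/(4πt·(n_e·A·C_max)²).
n_e·A·C_max = 0.23 × 19.6 × 1.78 = 8.024 kg/m.
D = 99.3²/(4π × 5.18 × 8.024²) = 2.35 m²/day.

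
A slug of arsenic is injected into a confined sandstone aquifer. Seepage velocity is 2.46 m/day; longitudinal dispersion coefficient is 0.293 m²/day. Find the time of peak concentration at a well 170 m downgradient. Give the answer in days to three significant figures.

69.1 days

For the 1D instantaneous-source solution, setting ∂C/∂t = 0 at fixed x gives v²t² + 2Dt − x² = 0, so t = (√(D² + v²x²) − D)/v².
√(D² + v²x²) = √(0.293² + 2.46² × 170²) = 418.2; v² = 6.0516.
t = (418.2 − 0.293)/6.0516 = 69.1 days (vs. the pure-advection estimate x/v = 69.1 d).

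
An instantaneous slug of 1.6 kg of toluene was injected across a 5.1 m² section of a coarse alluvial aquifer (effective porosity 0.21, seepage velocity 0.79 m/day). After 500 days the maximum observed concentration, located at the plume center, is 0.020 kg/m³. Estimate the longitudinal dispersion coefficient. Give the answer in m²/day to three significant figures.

0.888 m²/day

At the plume center C_max = M/(n_e·A·√(4πDt)), so D = M²/(4πt·(n_e·A·C_max)²).
n_e·A·C_max = 0.21 × 5.1 × 0.020 = 0.02142 kg/m.
D = 1.6²/(4π × 500 × 0.02142²) = 0.888 m²/day.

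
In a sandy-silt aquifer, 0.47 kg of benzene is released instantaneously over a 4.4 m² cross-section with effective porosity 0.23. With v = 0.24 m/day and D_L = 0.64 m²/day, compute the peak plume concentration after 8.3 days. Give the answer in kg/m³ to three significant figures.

The peak of an instantaneous 1D plume sits at x = vt; there the Gaussian factor is 1 and C_max = M/(n_e·A·√(4πDt)), where n_e·A is the pore area the mass is dissolved in.
√(4πDt) = √(4π × 0.64 × 8.3) = 8.170 m, so C_max = 0.47/(0.23 × 4.4 × 8.170) = 0.0568 kg/m³.

0.0568 kg/m³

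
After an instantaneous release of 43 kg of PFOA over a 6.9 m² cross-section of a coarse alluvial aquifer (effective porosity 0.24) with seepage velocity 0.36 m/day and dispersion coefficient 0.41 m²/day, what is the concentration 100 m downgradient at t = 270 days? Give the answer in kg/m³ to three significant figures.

0.684 kg/m³

For an instantaneous plane source, C(x,t) = M/(n_e·A·√(4πDt)) · exp(−(x−vt)²/(4Dt)), with n_e·A the pore (flow) area.
Plume center vt = 0.36 × 270 = 97.2 m, so the well at 100 m is 2.8 m downgradient of the peak.
√(4πDt) = 37.30 m, giving peak height M/(n_e·A·√(4πDt)) = 43/(0.24 × 6.9 × 37.30) = 0.6961 kg/m³.
(x−vt)²/(4Dt) = (2.8)²/(4 × 0.41 × 270) = 0.01771; exp(−0.01771) = 0.9824.
C = 0.6961 × 0.9824 = 0.684 kg/m³.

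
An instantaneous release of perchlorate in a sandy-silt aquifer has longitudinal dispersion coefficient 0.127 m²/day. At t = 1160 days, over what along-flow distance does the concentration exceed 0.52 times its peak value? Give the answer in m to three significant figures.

39.3 m

The plume is Gaussian with σ = √(2Dt) = √(2 × 0.127 × 1160) = 17.17 m.
C/C_peak = exp(−Δx²/(2σ²)) = 0.52 ⇒ Δx = σ·√(−2 ln 0.52) = 17.17 × 1.144 = 19.64 m.
Width = 2Δx = 39.3 m.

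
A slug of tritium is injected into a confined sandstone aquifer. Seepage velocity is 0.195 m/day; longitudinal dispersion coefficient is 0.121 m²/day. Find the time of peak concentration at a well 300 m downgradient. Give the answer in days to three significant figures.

For the 1D instantaneous-source solution, setting ∂C/∂t = 0 at fixed x gives v²t² + 2Dt − x² = 0, so t = (√(D² + v²x²) − D)/v².
√(D² + v²x²) = √(0.121² + 0.195² × 300²) = 58.50; v² = 0.038025.
t = (58.50 − 0.121)/0.038025 = 1540 days (vs. the pure-advection estimate x/v = 1540 d).

1540 days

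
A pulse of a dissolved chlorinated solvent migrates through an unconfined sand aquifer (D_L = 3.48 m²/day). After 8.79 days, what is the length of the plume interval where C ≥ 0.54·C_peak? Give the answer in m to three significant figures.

17.4 m

The plume is Gaussian with σ = √(2Dt) = √(2 × 3.48 × 8.79) = 7.822 m.
C/C_peak = exp(−Δx²/(2σ²)) = 0.54 ⇒ Δx = σ·√(−2 ln 0.54) = 7.822 × 1.110 = 8.682 m.
Width = 2Δx = 17.4 m.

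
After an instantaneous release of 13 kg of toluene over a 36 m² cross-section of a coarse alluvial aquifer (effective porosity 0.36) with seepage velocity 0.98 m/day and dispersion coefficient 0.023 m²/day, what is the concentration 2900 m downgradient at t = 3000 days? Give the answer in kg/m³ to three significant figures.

For an instantaneous plane source, C(x,t) = M/(n_e·A·√(4πDt)) · exp(−(x−vt)²/(4Dt)), with n_e·A the pore (flow) area.
Plume center vt = 0.98 × 3000 = 2940 m, so the well at 2900 m is 40 m upgradient of the peak.
√(4πDt) = 29.45 m, giving peak height M/(n_e·A·√(4πDt)) = 13/(0.36 × 36 × 29.45) = 0.03406 kg/m³.
(x−vt)²/(4Dt) = (-40)²/(4 × 0.023 × 3000) = 5.797; exp(−5.797) = 0.003037.
C = 0.03406 × 0.003037 = 0.000103 kg/m³.

0.000103 kg/m³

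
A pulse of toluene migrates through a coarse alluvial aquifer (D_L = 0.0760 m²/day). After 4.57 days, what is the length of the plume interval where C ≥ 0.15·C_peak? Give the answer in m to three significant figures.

The plume is Gaussian with σ = √(2Dt) = √(2 × 0.0760 × 4.57) = 0.8335 m.
C/C_peak = exp(−Δx²/(2σ²)) = 0.15 ⇒ Δx = σ·√(−2 ln 0.15) = 0.8335 × 1.948 = 1.624 m.
Width = 2Δx = 3.25 m.

3.25 m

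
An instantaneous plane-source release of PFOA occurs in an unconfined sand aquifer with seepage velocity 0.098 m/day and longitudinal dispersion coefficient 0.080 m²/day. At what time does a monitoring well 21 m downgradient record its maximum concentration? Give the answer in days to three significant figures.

206 days

For the 1D instantaneous-source solution, setting ∂C/∂t = 0 at fixed x gives v²t² + 2Dt − x² = 0, so t = (√(D² + v²x²) − D)/v².
√(D² + v²x²) = √(0.080² + 0.098² × 21²) = 2.060; v² = 0.009604.
t = (2.060 − 0.080)/0.009604 = 206 days (vs. the pure-advection estimate x/v = 214 d).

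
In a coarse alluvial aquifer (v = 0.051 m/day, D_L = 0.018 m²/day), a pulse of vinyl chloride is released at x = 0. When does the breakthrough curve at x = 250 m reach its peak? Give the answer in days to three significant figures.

For the 1D instantaneous-source solution, setting ∂C/∂t = 0 at fixed x gives v²t² + 2Dt − x² = 0, so t = (√(D² + v²x²) − D)/v².
√(D² + v²x²) = √(0.018² + 0.051² × 250²) = 12.75; v² = 0.002601.
t = (12.75 − 0.018)/0.002601 = 4900 days (vs. the pure-advection estimate x/v = 4900 d).

4900 days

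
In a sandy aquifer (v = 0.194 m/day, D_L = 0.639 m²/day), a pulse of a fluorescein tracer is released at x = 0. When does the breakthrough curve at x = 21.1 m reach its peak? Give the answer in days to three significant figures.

For the 1D instantaneous-source solution, setting ∂C/∂t = 0 at fixed x gives v²t² + 2Dt − x² = 0, so t = (√(D² + v²x²) − D)/v².
√(D² + v²x²) = √(0.639² + 0.194² × 21.1²) = 4.143; v² = 0.037636.
t = (4.143 − 0.639)/0.037636 = 93.1 days (vs. the pure-advection estimate x/v = 109 d).

93.1 days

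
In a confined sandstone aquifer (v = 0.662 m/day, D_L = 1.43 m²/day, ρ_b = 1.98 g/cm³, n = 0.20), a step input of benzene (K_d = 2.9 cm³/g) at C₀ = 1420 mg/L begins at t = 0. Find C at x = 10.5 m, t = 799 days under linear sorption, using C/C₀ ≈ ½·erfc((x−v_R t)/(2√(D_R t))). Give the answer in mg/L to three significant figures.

1130 mg/L

Retardation factor R = 1 + ρ_b·K_d/n = 1 + 1.98 × 2.9/0.20 = 29.71.
Sorption retards both mechanisms: v_R = v/R = 0.02228 m/day, D_R = D/R = 0.04813 m²/day.
v_R·t = 0.02228 × 799 = 17.80172 m; 2√(D_R t) = 12.40 m; argument = (10.5 − 17.80172)/12.40 = -0.5888.
C = C₀ × ½·erfc(-0.5888) = 1420 × 0.7975 = 1130 mg/L.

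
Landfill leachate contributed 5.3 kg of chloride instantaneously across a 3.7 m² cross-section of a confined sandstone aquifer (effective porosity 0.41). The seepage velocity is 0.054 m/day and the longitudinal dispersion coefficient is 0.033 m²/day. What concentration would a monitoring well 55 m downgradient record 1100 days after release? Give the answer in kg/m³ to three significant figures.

For an instantaneous plane source, C(x,t) = M/(n_e·A·√(4πDt)) · exp(−(x−vt)²/(4Dt)), with n_e·A the pore (flow) area.
Plume center vt = 0.054 × 1100 = 59.4 m, so the well at 55 m is 4.4 m upgradient of the peak.
√(4πDt) = 21.36 m, giving peak height M/(n_e·A·√(4πDt)) = 5.3/(0.41 × 3.7 × 21.36) = 0.1636 kg/m³.
(x−vt)²/(4Dt) = (-4.4)²/(4 × 0.033 × 1100) = 0.1333; exp(−0.1333) = 0.8752.
C = 0.1636 × 0.8752 = 0.143 kg/m³.

0.143 kg/m³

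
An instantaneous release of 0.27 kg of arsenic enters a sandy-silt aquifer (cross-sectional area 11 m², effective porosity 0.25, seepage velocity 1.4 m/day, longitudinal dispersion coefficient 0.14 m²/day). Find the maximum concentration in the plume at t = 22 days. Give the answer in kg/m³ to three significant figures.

The peak of an instantaneous 1D plume sits at x = vt; there the Gaussian factor is 1 and C_max = M/(n_e·A·√(4πDt)), where n_e·A is the pore area the mass is dissolved in.
√(4πDt) = √(4π × 0.14 × 22) = 6.221 m, so C_max = 0.27/(0.25 × 11 × 6.221) = 0.0158 kg/m³.

0.0158 kg/m³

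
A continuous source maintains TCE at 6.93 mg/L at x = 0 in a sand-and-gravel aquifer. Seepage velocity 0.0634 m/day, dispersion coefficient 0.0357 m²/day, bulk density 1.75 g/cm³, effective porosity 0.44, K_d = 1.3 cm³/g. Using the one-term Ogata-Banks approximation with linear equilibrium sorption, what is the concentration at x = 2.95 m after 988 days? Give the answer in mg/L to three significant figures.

6.82 mg/L

Retardation factor R = 1 + ρ_b·K_d/n = 1 + 1.75 × 1.3/0.44 = 6.170.
Sorption retards both mechanisms: v_R = v/R = 0.01028 m/day, D_R = D/R = 0.005786 m²/day.
v_R·t = 0.01028 × 988 = 10.15664 m; 2√(D_R t) = 4.782 m; argument = (2.95 − 10.15664)/4.782 = -1.507.
C = C₀ × ½·erfc(-1.507) = 6.93 × 0.9835 = 6.82 mg/L.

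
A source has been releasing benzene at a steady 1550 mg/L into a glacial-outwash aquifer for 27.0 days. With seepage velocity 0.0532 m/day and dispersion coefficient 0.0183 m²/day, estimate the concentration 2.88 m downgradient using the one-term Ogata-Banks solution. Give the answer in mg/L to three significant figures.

For a continuous step input, C/C₀ ≈ ½·erfc((x−vt)/(2√(Dt))).
vt = 0.0532 × 27.0 = 1.4364 m and 2√(Dt) = 2√(0.0183 × 27.0) = 1.406 m.
Argument (x−vt)/(2√(Dt)) = (2.88 − 1.4364)/1.406 = 1.027; ½·erfc(1.027) = 0.07320.
C = 1550 × 0.07320 = 113 mg/L.

113 mg/L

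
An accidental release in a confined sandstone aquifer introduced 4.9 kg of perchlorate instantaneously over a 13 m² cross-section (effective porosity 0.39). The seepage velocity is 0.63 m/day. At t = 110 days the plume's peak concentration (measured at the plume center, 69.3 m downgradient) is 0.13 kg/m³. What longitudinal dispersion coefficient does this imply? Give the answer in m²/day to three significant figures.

0.0400 m²/day

At the plume center C_max = M/(n_e·A·√(4πDt)), so D = M²/(4πt·(n_e·A·C_max)²).
n_e·A·C_max = 0.39 × 13 × 0.13 = 0.6591 kg/m.
D = 4.9²/(4π × 110 × 0.6591²) = 0.0400 m²/day.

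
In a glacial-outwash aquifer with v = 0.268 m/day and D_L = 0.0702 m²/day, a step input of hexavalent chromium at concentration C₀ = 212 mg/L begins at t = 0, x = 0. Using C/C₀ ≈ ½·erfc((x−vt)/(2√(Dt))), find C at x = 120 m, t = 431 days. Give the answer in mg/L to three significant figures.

For a continuous step input, C/C₀ ≈ ½·erfc((x−vt)/(2√(Dt))).
vt = 0.268 × 431 = 115.508 m and 2√(Dt) = 2√(0.0702 × 431) = 11.00 m.
Argument (x−vt)/(2√(Dt)) = (120 − 115.508)/11.00 = 0.4084; ½·erfc(0.4084) = 0.2818.
C = 212 × 0.2818 = 59.7 mg/L.

59.7 mg/L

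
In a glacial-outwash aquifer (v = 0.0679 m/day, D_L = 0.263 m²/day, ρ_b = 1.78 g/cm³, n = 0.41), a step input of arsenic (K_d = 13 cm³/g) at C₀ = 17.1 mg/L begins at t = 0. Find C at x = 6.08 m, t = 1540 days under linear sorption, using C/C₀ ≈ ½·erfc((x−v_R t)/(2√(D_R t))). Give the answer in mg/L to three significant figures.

Retardation factor R = 1 + ρ_b·K_d/n = 1 + 1.78 × 13/0.41 = 57.44.
Sorption retards both mechanisms: v_R = v/R = 0.001182 m/day, D_R = D/R = 0.004579 m²/day.
v_R·t = 0.001182 × 1540 = 1.82028 m; 2√(D_R t) = 5.311 m; argument = (6.08 − 1.82028)/5.311 = 0.8021.
C = C₀ × ½·erfc(0.8021) = 17.1 × 0.1283 = 2.19 mg/L.

2.19 mg/L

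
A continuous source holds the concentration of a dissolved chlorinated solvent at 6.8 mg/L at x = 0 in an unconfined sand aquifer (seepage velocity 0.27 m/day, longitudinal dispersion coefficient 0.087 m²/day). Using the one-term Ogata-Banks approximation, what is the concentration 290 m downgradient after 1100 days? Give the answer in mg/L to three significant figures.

For a continuous step input, C/C₀ ≈ ½·erfc((x−vt)/(2√(Dt))).
vt = 0.27 × 1100 = 297 m and 2√(Dt) = 2√(0.087 × 1100) = 19.57 m.
Argument (x−vt)/(2√(Dt)) = (290 − 297)/19.57 = -0.3577; ½·erfc(-0.3577) = 0.6935.
C = 6.8 × 0.6935 = 4.72 mg/L.

4.72 mg/L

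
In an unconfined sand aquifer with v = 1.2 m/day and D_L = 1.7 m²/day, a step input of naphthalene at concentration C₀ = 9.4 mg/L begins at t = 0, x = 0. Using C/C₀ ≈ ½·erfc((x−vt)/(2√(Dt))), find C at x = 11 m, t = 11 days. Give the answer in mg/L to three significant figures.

6.02 mg/L

For a continuous step input, C/C₀ ≈ ½·erfc((x−vt)/(2√(Dt))).
vt = 1.2 × 11 = 13.2 m and 2√(Dt) = 2√(1.7 × 11) = 8.649 m.
Argument (x−vt)/(2√(Dt)) = (11 − 13.2)/8.649 = -0.2544; ½·erfc(-0.2544) = 0.6405.
C = 9.4 × 0.6405 = 6.02 mg/L.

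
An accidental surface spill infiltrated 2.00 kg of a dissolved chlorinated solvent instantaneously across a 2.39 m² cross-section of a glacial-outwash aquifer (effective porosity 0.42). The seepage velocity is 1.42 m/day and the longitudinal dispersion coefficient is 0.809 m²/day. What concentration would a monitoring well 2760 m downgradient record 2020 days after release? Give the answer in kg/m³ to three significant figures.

0.00230 kg/m³

For an instantaneous plane source, C(x,t) = M/(n_e·A·√(4πDt)) · exp(−(x−vt)²/(4Dt)), with n_e·A the pore (flow) area.
Plume center vt = 1.42 × 2020 = 2868.4 m, so the well at 2760 m is 108.4 m upgradient of the peak.
√(4πDt) = 143.3 m, giving peak height M/(n_e·A·√(4πDt)) = 2.00/(0.42 × 2.39 × 143.3) = 0.01390 kg/m³.
(x−vt)²/(4Dt) = (-108.4)²/(4 × 0.809 × 2020) = 1.798; exp(−1.798) = 0.1656.
C = 0.01390 × 0.1656 = 0.00230 kg/m³.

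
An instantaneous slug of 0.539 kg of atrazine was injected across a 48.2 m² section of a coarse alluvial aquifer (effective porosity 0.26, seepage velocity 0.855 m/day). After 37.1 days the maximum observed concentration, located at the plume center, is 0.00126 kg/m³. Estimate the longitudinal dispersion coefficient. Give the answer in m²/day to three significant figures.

At the plume center C_max = M/(n_e·A·√(4πDt)), so D = M²/(4πt·(n_e·A·C_max)²).
n_e·A·C_max = 0.26 × 48.2 × 0.00126 = 0.01579 kg/m.
D = 0.539²/(4π × 37.1 × 0.01579²) = 2.50 m²/day.

2.50 m²/day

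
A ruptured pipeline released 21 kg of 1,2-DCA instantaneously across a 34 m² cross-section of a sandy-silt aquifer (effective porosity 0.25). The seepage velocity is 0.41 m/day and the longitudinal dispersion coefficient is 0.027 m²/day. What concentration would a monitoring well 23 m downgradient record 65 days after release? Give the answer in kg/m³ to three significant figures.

0.0789 kg/m³

For an instantaneous plane source, C(x,t) = M/(n_e·A·√(4πDt)) · exp(−(x−vt)²/(4Dt)), with n_e·A the pore (flow) area.
Plume center vt = 0.41 × 65 = 26.65 m, so the well at 23 m is 3.65 m upgradient of the peak.
√(4πDt) = 4.696 m, giving peak height M/(n_e·A·√(4πDt)) = 21/(0.25 × 34 × 4.696) = 0.5261 kg/m³.
(x−vt)²/(4Dt) = (-3.65)²/(4 × 0.027 × 65) = 1.898; exp(−1.898) = 0.1499.
C = 0.5261 × 0.1499 = 0.0789 kg/m³.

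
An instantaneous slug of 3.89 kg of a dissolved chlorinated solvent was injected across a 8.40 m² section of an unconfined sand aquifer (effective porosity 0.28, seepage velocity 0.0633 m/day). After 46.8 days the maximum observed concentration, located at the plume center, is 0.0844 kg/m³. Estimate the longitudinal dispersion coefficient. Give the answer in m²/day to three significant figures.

At the plume center C_max = M/(n_e·A·√(4πDt)), so D = M²/(4πt·(n_e·A·C_max)²).
n_e·A·C_max = 0.28 × 8.40 × 0.0844 = 0.1985 kg/m.
D = 3.89²/(4π × 46.8 × 0.1985²) = 0.653 m²/day.

0.653 m²/day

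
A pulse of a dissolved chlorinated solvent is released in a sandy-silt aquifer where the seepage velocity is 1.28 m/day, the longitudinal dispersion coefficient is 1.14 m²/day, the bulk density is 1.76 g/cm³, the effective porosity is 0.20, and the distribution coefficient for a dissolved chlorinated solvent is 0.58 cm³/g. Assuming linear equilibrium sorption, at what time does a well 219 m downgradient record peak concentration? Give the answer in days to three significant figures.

1040 days

Retardation factor R = 1 + ρ_b·K_d/n = 1 + 1.76 × 0.58/0.20 = 6.104.
Sorption retards both mechanisms: v_R = v/R = 0.2097 m/day, D_R = D/R = 0.1868 m²/day.
Peak time from v_R²t² + 2D_R t − x² = 0: t = (√(D_R² + v_R²x²) − D_R)/v_R².
√(D_R² + v_R²x²) = √(0.1868² + 0.2097² × 219²) = 45.92; v_R² = 0.04397.
t = (45.92 − 0.1868)/0.04397 = 1040 days.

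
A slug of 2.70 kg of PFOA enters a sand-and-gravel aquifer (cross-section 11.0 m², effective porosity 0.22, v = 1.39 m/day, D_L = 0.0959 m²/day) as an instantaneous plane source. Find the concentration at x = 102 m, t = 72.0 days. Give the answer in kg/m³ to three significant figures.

0.105 kg/m³

For an instantaneous plane source, C(x,t) = M/(n_e·A·√(4πDt)) · exp(−(x−vt)²/(4Dt)), with n_e·A the pore (flow) area.
Plume center vt = 1.39 × 72.0 = 100.08 m, so the well at 102 m is 1.92 m downgradient of the peak.
√(4πDt) = 9.315 m, giving peak height M/(n_e·A·√(4πDt)) = 2.70/(0.22 × 11.0 × 9.315) = 0.1198 kg/m³.
(x−vt)²/(4Dt) = (1.92)²/(4 × 0.0959 × 72.0) = 0.1335; exp(−0.1335) = 0.8750.
C = 0.1198 × 0.8750 = 0.105 kg/m³.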